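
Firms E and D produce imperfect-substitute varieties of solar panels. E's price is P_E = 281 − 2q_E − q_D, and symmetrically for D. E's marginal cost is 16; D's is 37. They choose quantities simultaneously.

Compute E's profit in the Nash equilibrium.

Firm E's profit: π = q_E(281 − 2q_E − q_D) − 16q_E.
∂π/∂q_E = 265 − 4q_E − q_D = 0 ⇒ q_E = 66.25 − 0.25q_D.
Similarly q_D = 61 − 0.25q_E.
Substituting the second reaction function into the first: q_E = 66.25 − 0.25(61 − 0.25q_E), which gives 0.9375q_E = 51 ⇒ q_E = 54.4.
Then q_D = 61 − 0.25·54.4 = 47.4.
P_E = 281 − 2·54.4 − 47.4 = 124.8.
Profit = (124.8 − 16)·54.4 = 5918.72.

5918.72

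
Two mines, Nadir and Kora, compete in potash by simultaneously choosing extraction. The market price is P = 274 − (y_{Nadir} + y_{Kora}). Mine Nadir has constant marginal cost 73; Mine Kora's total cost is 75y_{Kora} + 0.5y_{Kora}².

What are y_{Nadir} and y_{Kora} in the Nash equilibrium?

Mine Nadir's profit: π = y_{Nadir}(274 − (y_{Nadir} + y_{Kora})) − 73y_{Nadir}.
∂π/∂y_{Nadir} = 201 − 2y_{Nadir} − y_{Kora} = 0, so y_{Nadir} = 100.5 − 0.5y_{Kora}.
For Kora: ∂π/∂y_{Kora} = 199 − 3y_{Kora} − y_{Nadir} = 0 ⇒ y_{Kora} = 199/3 − (1/3)y_{Nadir}.
Substituting the second reaction function into the first: y_{Nadir} = 100.5 − 0.5(199/3 − (1/3)y_{Nadir}), which gives (5/6)y_{Nadir} = 202/3 ⇒ y_{Nadir} = 80.8.
Then y_{Kora} = 199/3 − (1/3)·80.8 = 39.4.

80.8, 39.4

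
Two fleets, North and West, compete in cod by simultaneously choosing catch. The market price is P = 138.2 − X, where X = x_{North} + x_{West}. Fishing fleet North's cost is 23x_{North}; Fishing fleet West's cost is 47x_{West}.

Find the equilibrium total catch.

68.8

Fishing fleet North's profit: π = x_{North}(138.2 − (x_{North} + x_{West})) − 23x_{North}.
∂π/∂x_{North} = 115.2 − 2x_{North} − x_{West} = 0, so x_{North} = 57.6 − 0.5x_{West}.
By the same steps for West: x_{West} = 45.6 − 0.5x_{North}.
Plugging x_{West} into North's best response: x_{North} = 57.6 − 0.5(45.6 − 0.5x_{North}) ⇒ 0.75x_{North} = 34.8, so x_{North} = 46.4.
Then x_{West} = 45.6 − 0.5·46.4 = 22.4.
Total catch: 46.4 + 22.4 = 68.8.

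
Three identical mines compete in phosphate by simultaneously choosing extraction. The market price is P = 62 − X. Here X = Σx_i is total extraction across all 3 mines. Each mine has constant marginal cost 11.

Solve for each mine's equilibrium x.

A representative mine's profit is π_i = x_i(62 − X) − 11x_i, with X = x_i + Σ_{j≠i} x_j.
First-order condition: 51 − 2x_i − Σ_{j≠i} x_j = 0.
In a symmetric equilibrium every mine chooses the same x, so Σ_{j≠i} x_j = 2x. The condition becomes 51 − 4x = 0, giving x = 51/4 = 12.75.

12.75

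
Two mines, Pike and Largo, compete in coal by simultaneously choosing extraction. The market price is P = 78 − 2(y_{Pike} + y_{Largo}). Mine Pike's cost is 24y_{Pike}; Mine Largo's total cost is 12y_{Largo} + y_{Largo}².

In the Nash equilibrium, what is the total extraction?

Mine Pike's profit: π = y_{Pike}(78 − 2(y_{Pike} + y_{Largo})) − 24y_{Pike}.
∂π/∂y_{Pike} = 54 − 4y_{Pike} − 2y_{Largo} = 0, so y_{Pike} = 13.5 − 0.5y_{Largo}.
For Largo: ∂π/∂y_{Largo} = 66 − 6y_{Largo} − 2y_{Pike} = 0 ⇒ y_{Largo} = 11 − (1/3)y_{Pike}.
Plugging y_{Largo} into Pike's best response: y_{Pike} = 13.5 − 0.5(11 − (1/3)y_{Pike}) ⇒ (5/6)y_{Pike} = 8, so y_{Pike} = 9.6.
Then y_{Largo} = 11 − (1/3)·9.6 = 7.8.
Total extraction: 9.6 + 7.8 = 17.4.

17.4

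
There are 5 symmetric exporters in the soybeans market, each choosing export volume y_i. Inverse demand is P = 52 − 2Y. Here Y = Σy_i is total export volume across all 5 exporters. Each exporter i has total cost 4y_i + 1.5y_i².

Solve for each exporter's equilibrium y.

3.2

A representative exporter's profit is π_i = y_i(52 − 2Y) − 4y_i − 1.5y_i², with Y = y_i + Σ_{j≠i} y_j.
First-order condition: 48 − 7y_i − 2Σ_{j≠i} y_j = 0.
With identical exporters, set every y_j = y: then 48 − 7y − 8y = 0, i.e. y = 48/15 = 3.2.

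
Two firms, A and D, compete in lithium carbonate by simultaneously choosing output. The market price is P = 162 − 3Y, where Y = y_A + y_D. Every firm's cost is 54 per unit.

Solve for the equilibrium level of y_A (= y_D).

Firm A's profit: π = y_A(162 − 3(y_A + y_D)) − 54y_A.
∂π/∂y_A = 108 − 6y_A − 3y_D = 0, so y_A = 18 − 0.5y_D.
By symmetry y_D = y_A; substituting into the reaction function, 1.5y_A = 18 and y_A = 12.

12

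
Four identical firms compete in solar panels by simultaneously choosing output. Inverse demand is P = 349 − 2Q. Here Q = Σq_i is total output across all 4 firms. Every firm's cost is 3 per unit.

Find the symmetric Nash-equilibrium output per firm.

A representative firm's profit is π_i = q_i(349 − 2Q) − 3q_i, with Q = q_i + Σ_{j≠i} q_j.
First-order condition: 346 − 4q_i − 2Σ_{j≠i} q_j = 0.
Imposing symmetry (q_j = q for all j) turns Σ_{j≠i} q_j into 3q, so 346 = 10q and q = 34.6.

34.6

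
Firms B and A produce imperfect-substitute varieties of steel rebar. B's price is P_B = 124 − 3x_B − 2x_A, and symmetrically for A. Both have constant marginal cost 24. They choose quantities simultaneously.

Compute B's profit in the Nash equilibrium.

468.75

Firm B's profit: π = x_B(124 − 3x_B − 2x_A) − 24x_B.
∂π/∂x_B = 100 − 6x_B − 2x_A = 0 ⇒ x_B = 50/3 − (1/3)x_A.
The game is symmetric, so in equilibrium x_A = x_B: the reaction function gives (4/3)x_B = 50/3, hence x_B = 12.5.
P_B = 124 − 3·12.5 − 2·12.5 = 61.5.
Profit = (61.5 − 24)·12.5 = 468.75.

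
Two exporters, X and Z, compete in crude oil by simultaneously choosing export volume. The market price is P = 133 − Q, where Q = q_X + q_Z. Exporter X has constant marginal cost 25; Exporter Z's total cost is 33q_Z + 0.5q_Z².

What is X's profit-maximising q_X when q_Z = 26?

41

Exporter X's profit: π = q_X(133 − (q_X + q_Z)) − 25q_X.
∂π/∂q_X = 108 − 2q_X − q_Z = 0, so q_X = 54 − 0.5q_Z.
At q_Z = 26: q_X = 54 − 0.5·26 = 41.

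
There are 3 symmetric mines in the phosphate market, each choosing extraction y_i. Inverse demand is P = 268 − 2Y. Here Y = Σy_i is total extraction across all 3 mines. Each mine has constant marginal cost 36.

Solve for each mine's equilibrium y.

29

A representative mine's profit is π_i = y_i(268 − 2Y) − 36y_i, with Y = y_i + Σ_{j≠i} y_j.
First-order condition: 232 − 4y_i − 2Σ_{j≠i} y_j = 0.
With identical mines, set every y_j = y: then 232 − 4y − 4y = 0, i.e. y = 232/8 = 29.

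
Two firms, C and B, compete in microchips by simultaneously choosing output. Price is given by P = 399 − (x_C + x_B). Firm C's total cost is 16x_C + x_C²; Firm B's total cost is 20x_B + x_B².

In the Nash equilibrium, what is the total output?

152.4

Firm C's profit: π = x_C(399 − (x_C + x_B)) − 16x_C − x_C².
∂π/∂x_C = 383 − 4x_C − x_B = 0, so x_C = 95.75 − 0.25x_B.
By the same steps for B: x_B = 94.75 − 0.25x_C.
Plugging x_B into C's best response: x_C = 95.75 − 0.25(94.75 − 0.25x_C) ⇒ 0.9375x_C = 72.0625, so x_C = 1153/15.
Then x_B = 94.75 − 0.25·(1153/15) = 1133/15.
Total output: 1153/15 + 1133/15 = 152.4.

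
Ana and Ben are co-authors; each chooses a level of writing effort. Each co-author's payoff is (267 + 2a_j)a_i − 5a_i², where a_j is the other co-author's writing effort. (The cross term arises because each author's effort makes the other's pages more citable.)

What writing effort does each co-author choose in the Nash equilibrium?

33.375

Ana's payoff is (267 + 2a_B)a_A − 5a_A².
∂π/∂a_A = 267 + 2a_B − 10a_A = 0, so a_A = 26.7 + 0.2a_B.
By symmetry a_B = a_A; substituting into the reaction function, 0.8a_A = 26.7 and a_A = 33.375.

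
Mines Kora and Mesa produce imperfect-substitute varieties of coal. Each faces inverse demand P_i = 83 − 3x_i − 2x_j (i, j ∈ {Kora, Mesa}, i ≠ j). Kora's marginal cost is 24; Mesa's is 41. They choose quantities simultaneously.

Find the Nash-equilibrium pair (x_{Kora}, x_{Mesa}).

8.4375, 4.1875

Mine Kora's profit: π = x_{Kora}(83 − 3x_{Kora} − 2x_{Mesa}) − 24x_{Kora}.
∂π/∂x_{Kora} = 59 − 6x_{Kora} − 2x_{Mesa} = 0 ⇒ x_{Kora} = 59/6 − (1/3)x_{Mesa}.
Similarly x_{Mesa} = 7 − (1/3)x_{Kora}.
Substituting the second reaction function into the first: x_{Kora} = 59/6 − (1/3)(7 − (1/3)x_{Kora}), which gives (8/9)x_{Kora} = 7.5 ⇒ x_{Kora} = 8.4375.
Then x_{Mesa} = 7 − (1/3)·8.4375 = 4.1875.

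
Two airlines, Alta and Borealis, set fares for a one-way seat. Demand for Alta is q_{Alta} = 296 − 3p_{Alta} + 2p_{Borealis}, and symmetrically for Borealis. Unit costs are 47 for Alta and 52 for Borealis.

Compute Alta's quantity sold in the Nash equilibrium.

Alta's profit: π = (p_{Alta} − 47)(296 − 3p_{Alta} + 2p_{Borealis}).
∂π/∂p_{Alta} = 437 − 6p_{Alta} + 2p_{Borealis} = 0 ⇒ p_{Alta} = 437/6 + (1/3)p_{Borealis}.
Similarly p_{Borealis} = 226/3 + (1/3)p_{Alta}.
Substituting the second reaction function into the first: p_{Alta} = 437/6 + (1/3)(226/3 + (1/3)p_{Alta}), which gives (8/9)p_{Alta} = 1763/18 ⇒ p_{Alta} = 110.1875.
Then p_{Borealis} = 226/3 + (1/3)·110.1875 = 112.0625.
q_{Alta} = 296 − 3·110.1875 + 2·112.0625 = 189.5625.

189.5625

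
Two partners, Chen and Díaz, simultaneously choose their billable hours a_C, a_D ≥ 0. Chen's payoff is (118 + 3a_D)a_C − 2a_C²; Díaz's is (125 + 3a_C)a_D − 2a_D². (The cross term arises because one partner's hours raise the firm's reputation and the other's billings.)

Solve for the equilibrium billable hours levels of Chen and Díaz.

Expanding Chen's payoff: 118a_C + 3a_Da_C − 2a_C².
∂π/∂a_C = 118 + 3a_D − 4a_C = 0, so a_C = 29.5 + 0.75a_D.
Likewise for Díaz: a_D = 31.25 + 0.75a_C.
Substituting the second reaction function into the first: a_C = 29.5 + 0.75(31.25 + 0.75a_C), which gives 0.4375a_C = 52.9375 ⇒ a_C = 121.
Then a_D = 31.25 + 0.75·121 = 122.

121, 122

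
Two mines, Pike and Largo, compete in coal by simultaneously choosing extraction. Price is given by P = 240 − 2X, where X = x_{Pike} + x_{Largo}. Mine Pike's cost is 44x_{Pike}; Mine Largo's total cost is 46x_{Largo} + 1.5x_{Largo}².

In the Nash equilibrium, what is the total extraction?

57

Mine Pike's profit: π = x_{Pike}(240 − 2(x_{Pike} + x_{Largo})) − 44x_{Pike}.
∂π/∂x_{Pike} = 196 − 4x_{Pike} − 2x_{Largo} = 0, so x_{Pike} = 49 − 0.5x_{Largo}.
For Largo: ∂π/∂x_{Largo} = 194 − 7x_{Largo} − 2x_{Pike} = 0 ⇒ x_{Largo} = 194/7 − (2/7)x_{Pike}.
Solving the two reaction functions simultaneously: (1 − (−0.5)(−2/7))x_{Pike} = 49 − 0.5·(194/7), so (6/7)x_{Pike} = 246/7 and x_{Pike} = 41.
Then x_{Largo} = 194/7 − (2/7)·41 = 16.
Total extraction: 41 + 16 = 57.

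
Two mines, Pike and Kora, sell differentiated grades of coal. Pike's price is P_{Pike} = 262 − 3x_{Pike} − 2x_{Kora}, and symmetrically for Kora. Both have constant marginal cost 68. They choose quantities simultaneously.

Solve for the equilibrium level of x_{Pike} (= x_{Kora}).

24.25

Mine Pike's profit: π = x_{Pike}(262 − 3x_{Pike} − 2x_{Kora}) − 68x_{Pike}.
∂π/∂x_{Pike} = 194 − 6x_{Pike} − 2x_{Kora} = 0 ⇒ x_{Pike} = 97/3 − (1/3)x_{Kora}.
Setting x_{Pike} = x_{Kora} in the reaction function: x_{Pike} = 97/3 − (1/3)x_{Pike}, so x_{Pike} = (97/3) / (4/3) = 24.25.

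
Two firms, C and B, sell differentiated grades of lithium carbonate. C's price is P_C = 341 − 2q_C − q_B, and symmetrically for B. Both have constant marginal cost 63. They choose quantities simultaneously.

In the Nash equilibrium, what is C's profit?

Firm C's profit: π = q_C(341 − 2q_C − q_B) − 63q_C.
∂π/∂q_C = 278 − 4q_C − q_B = 0 ⇒ q_C = 69.5 − 0.25q_B.
The game is symmetric, so in equilibrium q_B = q_C: the reaction function gives 1.25q_C = 69.5, hence q_C = 55.6.
P_C = 341 − 2·55.6 − 55.6 = 174.2.
Profit = (174.2 − 63)·55.6 = 6182.72.

6182.72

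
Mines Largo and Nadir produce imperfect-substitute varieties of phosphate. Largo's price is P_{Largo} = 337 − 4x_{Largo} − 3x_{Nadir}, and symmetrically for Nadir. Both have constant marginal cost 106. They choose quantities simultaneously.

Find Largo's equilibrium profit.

1764

Mine Largo's profit: π = x_{Largo}(337 − 4x_{Largo} − 3x_{Nadir}) − 106x_{Largo}.
∂π/∂x_{Largo} = 231 − 8x_{Largo} − 3x_{Nadir} = 0 ⇒ x_{Largo} = 28.875 − 0.375x_{Nadir}.
The game is symmetric, so in equilibrium x_{Nadir} = x_{Largo}: the reaction function gives 1.375x_{Largo} = 28.875, hence x_{Largo} = 21.
P_{Largo} = 337 − 4·21 − 3·21 = 190.
Profit = (190 − 106)·21 = 1764.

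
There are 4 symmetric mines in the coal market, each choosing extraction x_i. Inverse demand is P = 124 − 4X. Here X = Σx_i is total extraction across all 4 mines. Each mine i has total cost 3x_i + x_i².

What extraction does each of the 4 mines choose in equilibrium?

5.5

A representative mine's profit is π_i = x_i(124 − 4X) − 3x_i − x_i², with X = x_i + Σ_{j≠i} x_j.
First-order condition: 121 − 10x_i − 4Σ_{j≠i} x_j = 0.
In a symmetric equilibrium every mine chooses the same x, so Σ_{j≠i} x_j = 3x. The condition becomes 121 − 22x = 0, giving x = 121/22 = 5.5.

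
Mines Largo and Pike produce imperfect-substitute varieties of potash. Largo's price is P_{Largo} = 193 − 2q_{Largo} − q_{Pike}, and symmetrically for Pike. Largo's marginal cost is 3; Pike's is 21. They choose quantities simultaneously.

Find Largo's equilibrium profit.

3073.28

Mine Largo's profit: π = q_{Largo}(193 − 2q_{Largo} − q_{Pike}) − 3q_{Largo}.
∂π/∂q_{Largo} = 190 − 4q_{Largo} − q_{Pike} = 0 ⇒ q_{Largo} = 47.5 − 0.25q_{Pike}.
Similarly q_{Pike} = 43 − 0.25q_{Largo}.
Solving the two reaction functions simultaneously: (1 − (−0.25)(−0.25))q_{Largo} = 47.5 − 0.25·43, so 0.9375q_{Largo} = 36.75 and q_{Largo} = 39.2.
Then q_{Pike} = 43 − 0.25·39.2 = 33.2.
P_{Largo} = 193 − 2·39.2 − 33.2 = 81.4.
Profit = (81.4 − 3)·39.2 = 3073.28.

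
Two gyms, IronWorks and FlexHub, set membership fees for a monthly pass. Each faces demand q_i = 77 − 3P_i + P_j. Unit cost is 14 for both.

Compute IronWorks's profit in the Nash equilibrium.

IronWorks's profit: π = (P_{IronWorks} − 14)(77 − 3P_{IronWorks} + P_{FlexHub}).
∂π/∂P_{IronWorks} = 119 − 6P_{IronWorks} + P_{FlexHub} = 0 ⇒ P_{IronWorks} = 119/6 + (1/6)P_{FlexHub}.
Setting P_{IronWorks} = P_{FlexHub} in the reaction function: P_{IronWorks} = 119/6 + (1/6)P_{IronWorks}, so P_{IronWorks} = (119/6) / (5/6) = 23.8.
q_{IronWorks} = 77 − 3·23.8 + 23.8 = 29.4.
Profit = (23.8 − 14)·29.4 = 288.12.

288.12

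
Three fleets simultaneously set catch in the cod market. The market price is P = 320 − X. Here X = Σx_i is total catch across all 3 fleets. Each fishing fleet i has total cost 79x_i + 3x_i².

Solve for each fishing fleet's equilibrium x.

24.1

A representative fishing fleet's profit is π_i = x_i(320 − X) − 79x_i − 3x_i², with X = x_i + Σ_{j≠i} x_j.
First-order condition: 241 − 8x_i − Σ_{j≠i} x_j = 0.
Imposing symmetry (x_j = x for all j) turns Σ_{j≠i} x_j into 2x, so 241 = 10x and x = 24.1.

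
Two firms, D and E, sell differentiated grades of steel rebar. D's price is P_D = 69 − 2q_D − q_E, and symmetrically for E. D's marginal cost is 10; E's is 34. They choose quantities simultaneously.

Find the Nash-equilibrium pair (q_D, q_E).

13.4, 5.4

Firm D's profit: π = q_D(69 − 2q_D − q_E) − 10q_D.
∂π/∂q_D = 59 − 4q_D − q_E = 0 ⇒ q_D = 14.75 − 0.25q_E.
Similarly q_E = 8.75 − 0.25q_D.
Plugging q_E into D's best response: q_D = 14.75 − 0.25(8.75 − 0.25q_D) ⇒ 0.9375q_D = 12.5625, so q_D = 13.4.
Then q_E = 8.75 − 0.25·13.4 = 5.4.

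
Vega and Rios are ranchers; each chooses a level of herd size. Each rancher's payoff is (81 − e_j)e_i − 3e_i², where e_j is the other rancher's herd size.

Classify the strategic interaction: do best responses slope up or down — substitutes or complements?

Vega's payoff is (81 − e_R)e_V − 3e_V².
∂π/∂e_V = 81 − e_R − 6e_V = 0, so e_V = 13.5 − (1/6)e_R.
The best-response slope de_V/de_R = −1/6 < 0: the reaction function is downward-sloping, so the choices are strategic substitutes.

strategic substitutes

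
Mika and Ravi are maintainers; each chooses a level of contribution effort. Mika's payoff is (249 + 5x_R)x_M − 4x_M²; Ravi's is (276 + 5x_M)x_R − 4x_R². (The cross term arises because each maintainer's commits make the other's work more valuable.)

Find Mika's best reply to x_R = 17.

Expanding Mika's payoff: 249x_M + 5x_Rx_M − 4x_M².
∂π/∂x_M = 249 + 5x_R − 8x_M = 0, so x_M = 31.125 + 0.625x_R.
At x_R = 17: x_M = 31.125 + 0.625·17 = 41.75.

41.75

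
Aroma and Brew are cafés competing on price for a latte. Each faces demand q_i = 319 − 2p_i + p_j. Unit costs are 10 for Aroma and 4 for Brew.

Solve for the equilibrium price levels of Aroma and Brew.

Aroma's profit: π = (p_{Aroma} − 10)(319 − 2p_{Aroma} + p_{Brew}).
∂π/∂p_{Aroma} = 339 − 4p_{Aroma} + p_{Brew} = 0 ⇒ p_{Aroma} = 84.75 + 0.25p_{Brew}.
Similarly p_{Brew} = 81.75 + 0.25p_{Aroma}.
Substituting the second reaction function into the first: p_{Aroma} = 84.75 + 0.25(81.75 + 0.25p_{Aroma}), which gives 0.9375p_{Aroma} = 105.1875 ⇒ p_{Aroma} = 112.2.
Then p_{Brew} = 81.75 + 0.25·112.2 = 109.8.

112.2, 109.8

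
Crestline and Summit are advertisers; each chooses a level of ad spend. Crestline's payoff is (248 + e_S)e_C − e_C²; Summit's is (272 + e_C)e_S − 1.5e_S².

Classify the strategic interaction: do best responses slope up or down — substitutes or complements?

Expanding Crestline's payoff: 248e_C + e_Se_C − e_C².
∂π/∂e_C = 248 + e_S − 2e_C = 0, so e_C = 124 + 0.5e_S.
The best-response slope de_C/de_S = 0.5 > 0: the reaction function is upward-sloping, so the choices are strategic complements.

strategic complements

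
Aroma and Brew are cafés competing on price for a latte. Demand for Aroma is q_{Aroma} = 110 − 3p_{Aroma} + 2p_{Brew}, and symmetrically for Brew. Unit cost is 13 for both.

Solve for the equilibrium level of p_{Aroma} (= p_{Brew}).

37.25

Aroma's profit: π = (p_{Aroma} − 13)(110 − 3p_{Aroma} + 2p_{Brew}).
∂π/∂p_{Aroma} = 149 − 6p_{Aroma} + 2p_{Brew} = 0 ⇒ p_{Aroma} = 149/6 + (1/3)p_{Brew}.
The game is symmetric, so in equilibrium p_{Brew} = p_{Aroma}: the reaction function gives (2/3)p_{Aroma} = 149/6, hence p_{Aroma} = 37.25.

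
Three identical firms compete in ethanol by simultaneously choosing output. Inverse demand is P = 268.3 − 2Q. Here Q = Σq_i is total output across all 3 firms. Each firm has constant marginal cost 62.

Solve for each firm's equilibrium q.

25.7875

A representative firm's profit is π_i = q_i(268.3 − 2Q) − 62q_i, with Q = q_i + Σ_{j≠i} q_j.
First-order condition: 206.3 − 4q_i − 2Σ_{j≠i} q_j = 0.
Imposing symmetry (q_j = q for all j) turns Σ_{j≠i} q_j into 2q, so 206.3 = 8q and q = 25.7875.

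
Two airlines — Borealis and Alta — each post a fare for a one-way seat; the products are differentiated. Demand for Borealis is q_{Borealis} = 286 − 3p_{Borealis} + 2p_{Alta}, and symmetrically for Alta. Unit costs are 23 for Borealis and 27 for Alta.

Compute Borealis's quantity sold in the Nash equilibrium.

Borealis's profit: π = (p_{Borealis} − 23)(286 − 3p_{Borealis} + 2p_{Alta}).
∂π/∂p_{Borealis} = 355 − 6p_{Borealis} + 2p_{Alta} = 0 ⇒ p_{Borealis} = 355/6 + (1/3)p_{Alta}.
Similarly p_{Alta} = 367/6 + (1/3)p_{Borealis}.
Substituting the second reaction function into the first: p_{Borealis} = 355/6 + (1/3)(367/6 + (1/3)p_{Borealis}), which gives (8/9)p_{Borealis} = 716/9 ⇒ p_{Borealis} = 89.5.
Then p_{Alta} = 367/6 + (1/3)·89.5 = 91.
q_{Borealis} = 286 − 3·89.5 + 2·91 = 199.5.

199.5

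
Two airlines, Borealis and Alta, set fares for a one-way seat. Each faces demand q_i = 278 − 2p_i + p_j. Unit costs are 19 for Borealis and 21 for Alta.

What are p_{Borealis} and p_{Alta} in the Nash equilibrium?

105.6, 106.4

Borealis's profit: π = (p_{Borealis} − 19)(278 − 2p_{Borealis} + p_{Alta}).
∂π/∂p_{Borealis} = 316 − 4p_{Borealis} + p_{Alta} = 0 ⇒ p_{Borealis} = 79 + 0.25p_{Alta}.
Similarly p_{Alta} = 80 + 0.25p_{Borealis}.
Solving the two reaction functions simultaneously: (1 − (0.25)(0.25))p_{Borealis} = 79 + 0.25·80, so 0.9375p_{Borealis} = 99 and p_{Borealis} = 105.6.
Then p_{Alta} = 80 + 0.25·105.6 = 106.4.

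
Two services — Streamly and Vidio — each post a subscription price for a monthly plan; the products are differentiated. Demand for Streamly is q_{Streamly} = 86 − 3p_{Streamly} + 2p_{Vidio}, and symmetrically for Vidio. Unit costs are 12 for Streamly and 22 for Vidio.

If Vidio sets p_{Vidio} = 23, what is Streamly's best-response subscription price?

Streamly's profit: π = (p_{Streamly} − 12)(86 − 3p_{Streamly} + 2p_{Vidio}).
∂π/∂p_{Streamly} = 122 − 6p_{Streamly} + 2p_{Vidio} = 0 ⇒ p_{Streamly} = 61/3 + (1/3)p_{Vidio}.
At p_{Vidio} = 23: p_{Streamly} = 61/3 + (1/3)·23 = 28.

28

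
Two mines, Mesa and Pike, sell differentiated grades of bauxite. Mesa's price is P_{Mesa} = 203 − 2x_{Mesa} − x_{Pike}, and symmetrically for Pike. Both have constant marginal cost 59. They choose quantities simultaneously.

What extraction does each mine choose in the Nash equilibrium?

28.8

Mine Mesa's profit: π = x_{Mesa}(203 − 2x_{Mesa} − x_{Pike}) − 59x_{Mesa}.
∂π/∂x_{Mesa} = 144 − 4x_{Mesa} − x_{Pike} = 0 ⇒ x_{Mesa} = 36 − 0.25x_{Pike}.
By symmetry x_{Pike} = x_{Mesa}; substituting into the reaction function, 1.25x_{Mesa} = 36 and x_{Mesa} = 28.8.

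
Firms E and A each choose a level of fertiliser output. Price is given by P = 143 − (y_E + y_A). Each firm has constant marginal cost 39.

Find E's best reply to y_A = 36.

34

Firm E's profit: π = y_E(143 − (y_E + y_A)) − 39y_E.
∂π/∂y_E = 104 − 2y_E − y_A = 0, so y_E = 52 − 0.5y_A.
At y_A = 36: y_E = 52 − 0.5·36 = 34.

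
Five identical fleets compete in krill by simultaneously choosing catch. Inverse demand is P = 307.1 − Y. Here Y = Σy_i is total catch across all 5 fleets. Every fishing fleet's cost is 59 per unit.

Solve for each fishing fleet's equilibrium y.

A representative fishing fleet's profit is π_i = y_i(307.1 − Y) − 59y_i, with Y = y_i + Σ_{j≠i} y_j.
First-order condition: 248.1 − 2y_i − Σ_{j≠i} y_j = 0.
In a symmetric equilibrium every fishing fleet chooses the same y, so Σ_{j≠i} y_j = 4y. The condition becomes 248.1 − 6y = 0, giving y = 248.1/6 = 41.35.

41.35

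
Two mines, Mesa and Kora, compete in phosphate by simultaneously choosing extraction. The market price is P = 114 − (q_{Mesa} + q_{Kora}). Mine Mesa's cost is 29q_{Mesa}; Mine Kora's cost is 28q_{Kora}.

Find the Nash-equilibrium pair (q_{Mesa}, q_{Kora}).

28, 29

Mine Mesa's profit: π = q_{Mesa}(114 − (q_{Mesa} + q_{Kora})) − 29q_{Mesa}.
∂π/∂q_{Mesa} = 85 − 2q_{Mesa} − q_{Kora} = 0, so q_{Mesa} = 42.5 − 0.5q_{Kora}.
By the same steps for Kora: q_{Kora} = 43 − 0.5q_{Mesa}.
Substituting the second reaction function into the first: q_{Mesa} = 42.5 − 0.5(43 − 0.5q_{Mesa}), which gives 0.75q_{Mesa} = 21 ⇒ q_{Mesa} = 28.
Then q_{Kora} = 43 − 0.5·28 = 29.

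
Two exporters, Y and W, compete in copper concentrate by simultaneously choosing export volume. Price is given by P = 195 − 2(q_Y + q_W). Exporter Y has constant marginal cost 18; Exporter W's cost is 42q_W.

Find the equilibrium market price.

85

Exporter Y's profit: π = q_Y(195 − 2(q_Y + q_W)) − 18q_Y.
∂π/∂q_Y = 177 − 4q_Y − 2q_W = 0, so q_Y = 44.25 − 0.5q_W.
By the same steps for W: q_W = 38.25 − 0.5q_Y.
Plugging q_W into Y's best response: q_Y = 44.25 − 0.5(38.25 − 0.5q_Y) ⇒ 0.75q_Y = 25.125, so q_Y = 33.5.
Then q_W = 38.25 − 0.5·33.5 = 21.5.
Equilibrium price: P = 195 − 2·55 = 85.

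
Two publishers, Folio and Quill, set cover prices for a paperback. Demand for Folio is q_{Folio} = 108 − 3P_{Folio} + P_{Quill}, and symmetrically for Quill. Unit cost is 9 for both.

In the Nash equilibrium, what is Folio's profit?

Folio's profit: π = (P_{Folio} − 9)(108 − 3P_{Folio} + P_{Quill}).
∂π/∂P_{Folio} = 135 − 6P_{Folio} + P_{Quill} = 0 ⇒ P_{Folio} = 22.5 + (1/6)P_{Quill}.
The game is symmetric, so in equilibrium P_{Quill} = P_{Folio}: the reaction function gives (5/6)P_{Folio} = 22.5, hence P_{Folio} = 27.
q_{Folio} = 108 − 3·27 + 27 = 54.
Profit = (27 − 9)·54 = 972.

972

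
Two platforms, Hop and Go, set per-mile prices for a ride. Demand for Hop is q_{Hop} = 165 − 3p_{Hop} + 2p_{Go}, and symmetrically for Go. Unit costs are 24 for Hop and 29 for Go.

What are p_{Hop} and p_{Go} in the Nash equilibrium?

Hop's profit: π = (p_{Hop} − 24)(165 − 3p_{Hop} + 2p_{Go}).
∂π/∂p_{Hop} = 237 − 6p_{Hop} + 2p_{Go} = 0 ⇒ p_{Hop} = 39.5 + (1/3)p_{Go}.
Similarly p_{Go} = 42 + (1/3)p_{Hop}.
Substituting the second reaction function into the first: p_{Hop} = 39.5 + (1/3)(42 + (1/3)p_{Hop}), which gives (8/9)p_{Hop} = 53.5 ⇒ p_{Hop} = 60.1875.
Then p_{Go} = 42 + (1/3)·60.1875 = 62.0625.

60.1875, 62.0625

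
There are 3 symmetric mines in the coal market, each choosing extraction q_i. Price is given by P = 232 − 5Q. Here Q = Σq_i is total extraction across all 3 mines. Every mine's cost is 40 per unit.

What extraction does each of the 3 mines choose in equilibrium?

9.6

A representative mine's profit is π_i = q_i(232 − 5Q) − 40q_i, with Q = q_i + Σ_{j≠i} q_j.
First-order condition: 192 − 10q_i − 5Σ_{j≠i} q_j = 0.
With identical mines, set every q_j = q: then 192 − 10q − 10q = 0, i.e. q = 192/20 = 9.6.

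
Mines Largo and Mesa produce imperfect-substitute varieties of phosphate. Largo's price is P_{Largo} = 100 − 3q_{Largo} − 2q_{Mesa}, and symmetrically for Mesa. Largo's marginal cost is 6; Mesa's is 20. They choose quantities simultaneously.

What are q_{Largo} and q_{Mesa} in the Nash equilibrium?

12.625, 9.125

Mine Largo's profit: π = q_{Largo}(100 − 3q_{Largo} − 2q_{Mesa}) − 6q_{Largo}.
∂π/∂q_{Largo} = 94 − 6q_{Largo} − 2q_{Mesa} = 0 ⇒ q_{Largo} = 47/3 − (1/3)q_{Mesa}.
Similarly q_{Mesa} = 40/3 − (1/3)q_{Largo}.
Solving the two reaction functions simultaneously: (1 − (−1/3)(−1/3))q_{Largo} = 47/3 − (1/3)·(40/3), so (8/9)q_{Largo} = 101/9 and q_{Largo} = 12.625.
Then q_{Mesa} = 40/3 − (1/3)·12.625 = 9.125.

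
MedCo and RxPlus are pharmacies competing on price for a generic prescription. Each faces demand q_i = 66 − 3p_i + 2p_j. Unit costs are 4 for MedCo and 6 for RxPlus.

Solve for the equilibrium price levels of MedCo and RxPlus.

MedCo's profit: π = (p_{MedCo} − 4)(66 − 3p_{MedCo} + 2p_{RxPlus}).
∂π/∂p_{MedCo} = 78 − 6p_{MedCo} + 2p_{RxPlus} = 0 ⇒ p_{MedCo} = 13 + (1/3)p_{RxPlus}.
Similarly p_{RxPlus} = 14 + (1/3)p_{MedCo}.
Solving the two reaction functions simultaneously: (1 − (1/3)(1/3))p_{MedCo} = 13 + (1/3)·14, so (8/9)p_{MedCo} = 53/3 and p_{MedCo} = 19.875.
Then p_{RxPlus} = 14 + (1/3)·19.875 = 20.625.

19.875, 20.625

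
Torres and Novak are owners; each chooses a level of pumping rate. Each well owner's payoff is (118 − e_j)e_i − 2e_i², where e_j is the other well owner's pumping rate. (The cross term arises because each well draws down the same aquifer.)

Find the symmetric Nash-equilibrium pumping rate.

Torres's payoff is (118 − e_N)e_T − 2e_T².
∂π/∂e_T = 118 − e_N − 4e_T = 0, so e_T = 29.5 − 0.25e_N.
The game is symmetric, so in equilibrium e_N = e_T: the reaction function gives 1.25e_T = 29.5, hence e_T = 23.6.

23.6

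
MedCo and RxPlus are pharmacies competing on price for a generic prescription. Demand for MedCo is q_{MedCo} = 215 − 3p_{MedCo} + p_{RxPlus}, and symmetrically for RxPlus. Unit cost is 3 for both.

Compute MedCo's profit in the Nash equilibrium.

MedCo's profit: π = (p_{MedCo} − 3)(215 − 3p_{MedCo} + p_{RxPlus}).
∂π/∂p_{MedCo} = 224 − 6p_{MedCo} + p_{RxPlus} = 0 ⇒ p_{MedCo} = 112/3 + (1/6)p_{RxPlus}.
The game is symmetric, so in equilibrium p_{RxPlus} = p_{MedCo}: the reaction function gives (5/6)p_{MedCo} = 112/3, hence p_{MedCo} = 44.8.
q_{MedCo} = 215 − 3·44.8 + 44.8 = 125.4.
Profit = (44.8 − 3)·125.4 = 5241.72.

5241.72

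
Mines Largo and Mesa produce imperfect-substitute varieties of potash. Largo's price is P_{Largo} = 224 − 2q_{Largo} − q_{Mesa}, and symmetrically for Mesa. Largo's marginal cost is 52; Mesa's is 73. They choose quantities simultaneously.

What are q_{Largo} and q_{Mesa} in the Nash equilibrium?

Mine Largo's profit: π = q_{Largo}(224 − 2q_{Largo} − q_{Mesa}) − 52q_{Largo}.
∂π/∂q_{Largo} = 172 − 4q_{Largo} − q_{Mesa} = 0 ⇒ q_{Largo} = 43 − 0.25q_{Mesa}.
Similarly q_{Mesa} = 37.75 − 0.25q_{Largo}.
Substituting the second reaction function into the first: q_{Largo} = 43 − 0.25(37.75 − 0.25q_{Largo}), which gives 0.9375q_{Largo} = 33.5625 ⇒ q_{Largo} = 35.8.
Then q_{Mesa} = 37.75 − 0.25·35.8 = 28.8.

35.8, 28.8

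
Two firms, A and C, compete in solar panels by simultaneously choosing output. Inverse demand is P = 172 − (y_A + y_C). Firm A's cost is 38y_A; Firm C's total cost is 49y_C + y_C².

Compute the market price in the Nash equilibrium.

Firm A's profit: π = y_A(172 − (y_A + y_C)) − 38y_A.
∂π/∂y_A = 134 − 2y_A − y_C = 0, so y_A = 67 − 0.5y_C.
For C: ∂π/∂y_C = 123 − 4y_C − y_A = 0 ⇒ y_C = 30.75 − 0.25y_A.
Plugging y_C into A's best response: y_A = 67 − 0.5(30.75 − 0.25y_A) ⇒ 0.875y_A = 51.625, so y_A = 59.
Then y_C = 30.75 − 0.25·59 = 16.
Equilibrium price: P = 172 − 75 = 97.

97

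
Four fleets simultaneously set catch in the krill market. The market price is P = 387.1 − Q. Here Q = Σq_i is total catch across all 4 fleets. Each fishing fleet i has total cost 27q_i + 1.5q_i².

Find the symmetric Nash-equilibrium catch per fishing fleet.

A representative fishing fleet's profit is π_i = q_i(387.1 − Q) − 27q_i − 1.5q_i², with Q = q_i + Σ_{j≠i} q_j.
First-order condition: 360.1 − 5q_i − Σ_{j≠i} q_j = 0.
In a symmetric equilibrium every fishing fleet chooses the same q, so Σ_{j≠i} q_j = 3q. The condition becomes 360.1 − 8q = 0, giving q = 360.1/8 = 45.0125.

45.0125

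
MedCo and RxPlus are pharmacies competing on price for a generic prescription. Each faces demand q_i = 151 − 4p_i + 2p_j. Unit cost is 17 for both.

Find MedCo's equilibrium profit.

MedCo's profit: π = (p_{MedCo} − 17)(151 − 4p_{MedCo} + 2p_{RxPlus}).
∂π/∂p_{MedCo} = 219 − 8p_{MedCo} + 2p_{RxPlus} = 0 ⇒ p_{MedCo} = 27.375 + 0.25p_{RxPlus}.
The game is symmetric, so in equilibrium p_{RxPlus} = p_{MedCo}: the reaction function gives 0.75p_{MedCo} = 27.375, hence p_{MedCo} = 36.5.
q_{MedCo} = 151 − 4·36.5 + 2·36.5 = 78.
Profit = (36.5 − 17)·78 = 1521.

1521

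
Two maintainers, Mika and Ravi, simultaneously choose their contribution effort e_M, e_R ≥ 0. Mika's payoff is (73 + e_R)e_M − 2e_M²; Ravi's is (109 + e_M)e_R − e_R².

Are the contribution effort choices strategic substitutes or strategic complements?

Expanding Mika's payoff: 73e_M + e_Re_M − 2e_M².
∂π/∂e_M = 73 + e_R − 4e_M = 0, so e_M = 18.25 + 0.25e_R.
The best-response slope de_M/de_R = 0.25 > 0: the reaction function is upward-sloping, so the choices are strategic complements.

strategic complements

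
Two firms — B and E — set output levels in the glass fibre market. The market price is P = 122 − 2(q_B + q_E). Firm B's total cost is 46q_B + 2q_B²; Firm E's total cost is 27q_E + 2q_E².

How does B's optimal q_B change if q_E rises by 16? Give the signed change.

Firm B's profit: π = q_B(122 − 2(q_B + q_E)) − 46q_B − 2q_B².
∂π/∂q_B = 76 − 8q_B − 2q_E = 0, so q_B = 9.5 − 0.25q_E.
The reaction-function slope is −0.25, so a 16-unit rise in q_E moves q_B by −0.25 × 16 = −4. B's best response falls — the actions are strategic substitutes.

-4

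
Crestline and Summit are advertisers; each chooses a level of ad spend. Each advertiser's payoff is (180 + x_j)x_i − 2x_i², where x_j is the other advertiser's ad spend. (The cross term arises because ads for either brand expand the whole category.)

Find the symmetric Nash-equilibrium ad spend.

60

Crestline's payoff is (180 + x_S)x_C − 2x_C².
∂π/∂x_C = 180 + x_S − 4x_C = 0, so x_C = 45 + 0.25x_S.
Setting x_C = x_S in the reaction function: x_C = 45 + 0.25x_C, so x_C = 45 / 0.75 = 60.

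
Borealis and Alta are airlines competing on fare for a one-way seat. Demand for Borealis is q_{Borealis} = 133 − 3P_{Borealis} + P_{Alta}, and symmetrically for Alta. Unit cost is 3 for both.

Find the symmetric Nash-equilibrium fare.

Borealis's profit: π = (P_{Borealis} − 3)(133 − 3P_{Borealis} + P_{Alta}).
∂π/∂P_{Borealis} = 142 − 6P_{Borealis} + P_{Alta} = 0 ⇒ P_{Borealis} = 71/3 + (1/6)P_{Alta}.
By symmetry P_{Alta} = P_{Borealis}; substituting into the reaction function, (5/6)P_{Borealis} = 71/3 and P_{Borealis} = 28.4.

28.4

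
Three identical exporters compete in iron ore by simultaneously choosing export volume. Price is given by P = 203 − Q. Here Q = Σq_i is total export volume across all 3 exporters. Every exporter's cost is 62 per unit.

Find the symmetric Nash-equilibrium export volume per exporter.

35.25

A representative exporter's profit is π_i = q_i(203 − Q) − 62q_i, with Q = q_i + Σ_{j≠i} q_j.
First-order condition: 141 − 2q_i − Σ_{j≠i} q_j = 0.
With identical exporters, set every q_j = q: then 141 − 2q − 2q = 0, i.e. q = 141/4 = 35.25.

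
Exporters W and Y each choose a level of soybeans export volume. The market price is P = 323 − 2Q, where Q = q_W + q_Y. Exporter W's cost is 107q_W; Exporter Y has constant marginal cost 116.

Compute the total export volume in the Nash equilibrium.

Exporter W's profit: π = q_W(323 − 2(q_W + q_Y)) − 107q_W.
∂π/∂q_W = 216 − 4q_W − 2q_Y = 0, so q_W = 54 − 0.5q_Y.
By the same steps for Y: q_Y = 51.75 − 0.5q_W.
Substituting the second reaction function into the first: q_W = 54 − 0.5(51.75 − 0.5q_W), which gives 0.75q_W = 28.125 ⇒ q_W = 37.5.
Then q_Y = 51.75 − 0.5·37.5 = 33.
Total export volume: 37.5 + 33 = 70.5.

70.5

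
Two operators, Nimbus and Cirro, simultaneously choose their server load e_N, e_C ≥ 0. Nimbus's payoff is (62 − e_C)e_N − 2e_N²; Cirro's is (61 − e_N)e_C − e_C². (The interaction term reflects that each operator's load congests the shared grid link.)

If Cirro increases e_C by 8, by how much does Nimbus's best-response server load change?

-2

Expanding Nimbus's payoff: 62e_N − e_Ce_N − 2e_N².
∂π/∂e_N = 62 − e_C − 4e_N = 0, so e_N = 15.5 − 0.25e_C.
The reaction-function slope is −0.25, so an 8-unit rise in e_C moves e_N by −0.25 × 8 = −2. Nimbus's best response falls — the actions are strategic substitutes.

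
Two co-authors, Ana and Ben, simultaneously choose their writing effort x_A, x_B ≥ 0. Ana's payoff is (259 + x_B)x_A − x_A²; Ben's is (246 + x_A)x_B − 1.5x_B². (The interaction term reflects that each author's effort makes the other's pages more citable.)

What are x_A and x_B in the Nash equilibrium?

204.6, 150.2

Expanding Ana's payoff: 259x_A + x_Bx_A − x_A².
∂π/∂x_A = 259 + x_B − 2x_A = 0, so x_A = 129.5 + 0.5x_B.
Likewise for Ben: x_B = 82 + (1/3)x_A.
Substituting the second reaction function into the first: x_A = 129.5 + 0.5(82 + (1/3)x_A), which gives (5/6)x_A = 170.5 ⇒ x_A = 204.6.
Then x_B = 82 + (1/3)·204.6 = 150.2.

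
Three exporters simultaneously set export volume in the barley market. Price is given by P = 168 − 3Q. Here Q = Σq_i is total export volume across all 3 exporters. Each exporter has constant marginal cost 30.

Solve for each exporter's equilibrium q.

A representative exporter's profit is π_i = q_i(168 − 3Q) − 30q_i, with Q = q_i + Σ_{j≠i} q_j.
First-order condition: 138 − 6q_i − 3Σ_{j≠i} q_j = 0.
With identical exporters, set every q_j = q: then 138 − 6q − 6q = 0, i.e. q = 138/12 = 11.5.

11.5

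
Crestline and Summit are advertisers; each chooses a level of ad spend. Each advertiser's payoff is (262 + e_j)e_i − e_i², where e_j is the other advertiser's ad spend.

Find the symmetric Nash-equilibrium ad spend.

Crestline's payoff is (262 + e_S)e_C − e_C².
∂π/∂e_C = 262 + e_S − 2e_C = 0, so e_C = 131 + 0.5e_S.
Setting e_C = e_S in the reaction function: e_C = 131 + 0.5e_C, so e_C = 131 / 0.5 = 262.

262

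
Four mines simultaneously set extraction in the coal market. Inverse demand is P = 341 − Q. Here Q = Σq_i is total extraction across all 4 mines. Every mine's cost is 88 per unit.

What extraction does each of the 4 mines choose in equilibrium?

A representative mine's profit is π_i = q_i(341 − Q) − 88q_i, with Q = q_i + Σ_{j≠i} q_j.
First-order condition: 253 − 2q_i − Σ_{j≠i} q_j = 0.
Imposing symmetry (q_j = q for all j) turns Σ_{j≠i} q_j into 3q, so 253 = 5q and q = 50.6.

50.6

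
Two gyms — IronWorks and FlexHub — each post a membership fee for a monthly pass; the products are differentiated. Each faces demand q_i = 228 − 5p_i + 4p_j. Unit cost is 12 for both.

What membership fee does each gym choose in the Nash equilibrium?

48

IronWorks's profit: π = (p_{IronWorks} − 12)(228 − 5p_{IronWorks} + 4p_{FlexHub}).
∂π/∂p_{IronWorks} = 288 − 10p_{IronWorks} + 4p_{FlexHub} = 0 ⇒ p_{IronWorks} = 28.8 + 0.4p_{FlexHub}.
The game is symmetric, so in equilibrium p_{FlexHub} = p_{IronWorks}: the reaction function gives 0.6p_{IronWorks} = 28.8, hence p_{IronWorks} = 48.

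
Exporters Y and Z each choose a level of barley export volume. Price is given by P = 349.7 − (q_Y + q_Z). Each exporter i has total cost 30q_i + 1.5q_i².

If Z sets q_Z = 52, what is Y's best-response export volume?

Exporter Y's profit: π = q_Y(349.7 − (q_Y + q_Z)) − 30q_Y − 1.5q_Y².
∂π/∂q_Y = 319.7 − 5q_Y − q_Z = 0, so q_Y = 63.94 − 0.2q_Z.
At q_Z = 52: q_Y = 63.94 − 0.2·52 = 53.54.

53.54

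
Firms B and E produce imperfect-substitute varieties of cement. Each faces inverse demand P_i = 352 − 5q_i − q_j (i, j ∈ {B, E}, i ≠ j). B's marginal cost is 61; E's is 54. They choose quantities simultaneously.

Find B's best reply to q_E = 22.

Firm B's profit: π = q_B(352 − 5q_B − q_E) − 61q_B.
∂π/∂q_B = 291 − 10q_B − q_E = 0 ⇒ q_B = 29.1 − 0.1q_E.
At q_E = 22: q_B = 29.1 − 0.1·22 = 26.9.

26.9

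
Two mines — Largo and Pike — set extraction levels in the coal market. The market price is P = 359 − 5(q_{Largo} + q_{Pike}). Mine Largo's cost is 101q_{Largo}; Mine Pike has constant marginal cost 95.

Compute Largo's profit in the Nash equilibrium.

1411.2

Mine Largo's profit: π = q_{Largo}(359 − 5(q_{Largo} + q_{Pike})) − 101q_{Largo}.
∂π/∂q_{Largo} = 258 − 10q_{Largo} − 5q_{Pike} = 0, so q_{Largo} = 25.8 − 0.5q_{Pike}.
By the same steps for Pike: q_{Pike} = 26.4 − 0.5q_{Largo}.
Substituting the second reaction function into the first: q_{Largo} = 25.8 − 0.5(26.4 − 0.5q_{Largo}), which gives 0.75q_{Largo} = 12.6 ⇒ q_{Largo} = 16.8.
Then q_{Pike} = 26.4 − 0.5·16.8 = 18.
Price P = 359 − 5·34.8 = 185.
Largo's profit: (185 − 101)·16.8 = 1411.2.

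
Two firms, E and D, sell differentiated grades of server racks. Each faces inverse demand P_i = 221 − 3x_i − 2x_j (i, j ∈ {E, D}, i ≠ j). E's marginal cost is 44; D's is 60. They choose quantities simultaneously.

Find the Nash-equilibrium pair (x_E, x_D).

Firm E's profit: π = x_E(221 − 3x_E − 2x_D) − 44x_E.
∂π/∂x_E = 177 − 6x_E − 2x_D = 0 ⇒ x_E = 29.5 − (1/3)x_D.
Similarly x_D = 161/6 − (1/3)x_E.
Substituting the second reaction function into the first: x_E = 29.5 − (1/3)(161/6 − (1/3)x_E), which gives (8/9)x_E = 185/9 ⇒ x_E = 23.125.
Then x_D = 161/6 − (1/3)·23.125 = 19.125.

23.125, 19.125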